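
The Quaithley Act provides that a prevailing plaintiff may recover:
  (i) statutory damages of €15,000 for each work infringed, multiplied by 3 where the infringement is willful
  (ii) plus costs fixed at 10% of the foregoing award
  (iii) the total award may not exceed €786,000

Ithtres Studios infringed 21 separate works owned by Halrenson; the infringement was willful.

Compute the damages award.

Award: €786,000

Statutory damages: 21 × €15,000 = €315,000
Trebled: 3 × €315,000 = €945,000
Costs: 10% of €945,000 = €94,500
Award plus costs: €945,000 + €94,500 = €1,039,500
Cap at €786,000: €1,039,500 exceeds the cap → €786,000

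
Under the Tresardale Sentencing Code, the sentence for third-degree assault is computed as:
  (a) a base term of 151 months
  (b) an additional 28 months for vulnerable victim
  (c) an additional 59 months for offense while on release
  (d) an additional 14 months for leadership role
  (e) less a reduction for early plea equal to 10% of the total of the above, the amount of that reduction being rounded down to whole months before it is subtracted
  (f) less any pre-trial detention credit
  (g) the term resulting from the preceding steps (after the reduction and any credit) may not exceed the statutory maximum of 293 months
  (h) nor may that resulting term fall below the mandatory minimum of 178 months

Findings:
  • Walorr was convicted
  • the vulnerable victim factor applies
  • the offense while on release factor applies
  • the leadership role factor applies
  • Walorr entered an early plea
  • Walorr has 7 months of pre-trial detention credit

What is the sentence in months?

Vulnerable victim enhancement: +28 months
Offense while on release enhancement: +59 months
Leadership role enhancement: +14 months
Adjusted term: 151 months + 28 months + 59 months + 14 months = 252 months
Early plea reduction: 10% of 252 months = 25 months (rounded down)
After reduction: 252 − 25 = 227 months
Less pre-trial detention credit: 227 months − 7 months = 220 months
Cap at 293 months: 220 months is within the cap, no reduction.
Minimum 178 months: 220 months meets the minimum, no increase.

220 months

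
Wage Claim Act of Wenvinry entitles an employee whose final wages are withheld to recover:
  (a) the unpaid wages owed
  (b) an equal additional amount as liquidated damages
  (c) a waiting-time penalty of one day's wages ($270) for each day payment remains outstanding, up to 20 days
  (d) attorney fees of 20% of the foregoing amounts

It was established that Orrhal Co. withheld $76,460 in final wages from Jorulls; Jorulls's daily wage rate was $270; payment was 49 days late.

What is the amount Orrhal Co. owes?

$189,984

Liquidated damages (equal amount): $76,460
Penalty days: min(49, 20) = 20
Waiting-time penalty: 20 × $270 = $5,400
Subtotal: $76,460 + $76,460 + $5,400 = $158,320
Attorney fees: 20% of $158,320 = $31,664
Total award: $158,320 + $31,664 = $189,984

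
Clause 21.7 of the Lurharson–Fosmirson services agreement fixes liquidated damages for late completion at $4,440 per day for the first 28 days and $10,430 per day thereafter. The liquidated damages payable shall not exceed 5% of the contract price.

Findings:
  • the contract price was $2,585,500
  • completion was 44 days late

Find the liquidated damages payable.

First 28 days: 28 × $4,440 = $124,320
Remaining days: (44 − 28) × $10,430 = $166,880
Accrued per-day damages: $124,320 + $166,880 = $291,200
Cap: 5% of $2,585,500 = $129,275
Cap at $129,275: $291,200 exceeds the cap → $129,275

$129,275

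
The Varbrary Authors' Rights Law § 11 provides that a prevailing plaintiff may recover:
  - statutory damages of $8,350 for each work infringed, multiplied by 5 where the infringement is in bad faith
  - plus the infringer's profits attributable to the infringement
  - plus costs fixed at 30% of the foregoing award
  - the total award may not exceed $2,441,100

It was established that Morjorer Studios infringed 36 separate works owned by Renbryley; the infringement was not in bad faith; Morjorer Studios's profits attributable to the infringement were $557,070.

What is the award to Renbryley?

$1,114,971

Statutory damages: 36 × $8,350 = $300,600
Infringement not in bad faith: no ×5 enhancement.
Combined award: $300,600 + $557,070 = $857,670
Costs: 30% of $857,670 = $257,301
Award plus costs: $857,670 + $257,301 = $1,114,971
Cap at $2,441,100: $1,114,971 is within the cap, no reduction.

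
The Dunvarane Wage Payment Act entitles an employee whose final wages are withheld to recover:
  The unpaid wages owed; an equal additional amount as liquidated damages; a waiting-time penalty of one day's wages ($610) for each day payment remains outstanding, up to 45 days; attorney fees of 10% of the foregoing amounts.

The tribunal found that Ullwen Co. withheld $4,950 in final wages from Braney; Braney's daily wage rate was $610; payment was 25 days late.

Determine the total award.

Liquidated damages (equal amount): $4,950
Penalty days: min(25, 45) = 25
Waiting-time penalty: 25 × $610 = $15,250
Subtotal: $4,950 + $4,950 + $15,250 = $25,150
Attorney fees: 10% of $25,150 = $2,515
Total award: $25,150 + $2,515 = $27,665

$27,665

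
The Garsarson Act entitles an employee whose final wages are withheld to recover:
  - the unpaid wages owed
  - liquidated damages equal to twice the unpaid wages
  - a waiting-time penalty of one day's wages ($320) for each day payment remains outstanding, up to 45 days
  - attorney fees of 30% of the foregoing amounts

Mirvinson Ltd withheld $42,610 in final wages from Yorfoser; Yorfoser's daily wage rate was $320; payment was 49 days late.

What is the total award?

$184,899

Doubled: 2 × $42,610 = $85,220
Penalty days: min(49, 45) = 45
Waiting-time penalty: 45 × $320 = $14,400
Subtotal: $42,610 + $85,220 + $14,400 = $142,230
Attorney fees: 30% of $142,230 = $42,669
Total award: $142,230 + $42,669 = $184,899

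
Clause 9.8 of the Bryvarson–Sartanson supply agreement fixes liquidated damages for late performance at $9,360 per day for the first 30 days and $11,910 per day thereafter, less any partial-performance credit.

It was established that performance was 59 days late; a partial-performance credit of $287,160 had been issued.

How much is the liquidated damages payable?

First 30 days: 30 × $9,360 = $280,800
Remaining days: (59 − 30) × $11,910 = $345,390
Accrued per-day damages: $280,800 + $345,390 = $626,190
Less partial-performance credit: $626,190 − $287,160 = $339,030

$339,030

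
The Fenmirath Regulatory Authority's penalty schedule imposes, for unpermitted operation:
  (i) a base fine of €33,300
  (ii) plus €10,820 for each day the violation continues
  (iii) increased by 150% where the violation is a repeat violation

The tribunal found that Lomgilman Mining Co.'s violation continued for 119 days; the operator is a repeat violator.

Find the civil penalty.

Civil penalty: €3,302,200

Per-day component: 119 × €10,820 = €1,287,580
Base plus per-day: €33,300 + €1,287,580 = €1,320,880
Enhancement: 150% of €1,320,880 = €1,981,320
Enhanced fine: €1,320,880 + €1,981,320 = €3,302,200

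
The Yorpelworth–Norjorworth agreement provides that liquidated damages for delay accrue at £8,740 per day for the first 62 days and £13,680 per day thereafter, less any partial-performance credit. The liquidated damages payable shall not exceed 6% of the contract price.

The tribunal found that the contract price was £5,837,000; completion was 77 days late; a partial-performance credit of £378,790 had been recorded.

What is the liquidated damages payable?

£350,220

First 62 days: 62 × £8,740 = £541,880
Remaining days: (77 − 62) × £13,680 = £205,200
Accrued per-day damages: £541,880 + £205,200 = £747,080
Less partial-performance credit: £747,080 − £378,790 = £368,290
Cap: 6% of £5,837,000 = £350,220
Cap at £350,220: £368,290 exceeds the cap → £350,220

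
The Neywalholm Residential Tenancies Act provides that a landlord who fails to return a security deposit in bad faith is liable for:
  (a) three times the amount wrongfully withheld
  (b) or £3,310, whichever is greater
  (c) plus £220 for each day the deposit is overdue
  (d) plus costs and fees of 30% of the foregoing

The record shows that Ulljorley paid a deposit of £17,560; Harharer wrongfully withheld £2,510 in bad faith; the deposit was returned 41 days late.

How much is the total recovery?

Trebled: 3 × £2,510 = £7,530
Minimum £3,310: £7,530 meets the minimum, no increase.
Late-return penalty: 41 × £220 = £9,020
Damages plus late penalty: £7,530 + £9,020 = £16,550
Costs and fees: 30% of £16,550 = £4,965
Total recovery: £16,550 + £4,965 = £21,515

£21,515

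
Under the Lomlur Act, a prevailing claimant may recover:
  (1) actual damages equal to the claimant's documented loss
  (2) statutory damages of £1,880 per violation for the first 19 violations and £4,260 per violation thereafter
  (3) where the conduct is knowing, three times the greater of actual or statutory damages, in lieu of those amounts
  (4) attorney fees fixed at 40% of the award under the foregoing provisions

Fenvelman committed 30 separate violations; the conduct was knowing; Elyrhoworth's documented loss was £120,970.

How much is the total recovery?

£508,074

First 19 violations: 19 × £1,880 = £35,720
Remaining violations: (30 − 19) × £4,260 = £46,860
Statutory damages: £35,720 + £46,860 = £82,580
Greater of actual damages (£120,970) or statutory damages (£82,580): £120,970
Trebled: 3 × £120,970 = £362,910
Attorney fees: 40% of £362,910 = £145,164
Total recovery: £362,910 + £145,164 = £508,074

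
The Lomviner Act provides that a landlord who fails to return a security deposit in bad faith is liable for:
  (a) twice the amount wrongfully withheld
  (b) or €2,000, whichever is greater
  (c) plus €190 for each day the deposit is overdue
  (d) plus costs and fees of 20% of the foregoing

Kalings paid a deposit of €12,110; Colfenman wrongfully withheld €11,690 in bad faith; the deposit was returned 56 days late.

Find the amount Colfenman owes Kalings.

€40,824

Doubled: 2 × €11,690 = €23,380
Minimum €2,000: €23,380 meets the minimum, no increase.
Late-return penalty: 56 × €190 = €10,640
Damages plus late penalty: €23,380 + €10,640 = €34,020
Costs and fees: 20% of €34,020 = €6,804
Total recovery: €34,020 + €6,804 = €40,824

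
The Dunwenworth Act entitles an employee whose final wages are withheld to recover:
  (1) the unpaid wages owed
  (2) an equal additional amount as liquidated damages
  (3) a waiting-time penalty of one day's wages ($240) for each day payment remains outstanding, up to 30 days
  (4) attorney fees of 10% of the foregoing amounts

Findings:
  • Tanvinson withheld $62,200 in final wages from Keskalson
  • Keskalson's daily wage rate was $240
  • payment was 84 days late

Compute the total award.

Liquidated damages (equal amount): $62,200
Penalty days: min(84, 30) = 30
Waiting-time penalty: 30 × $240 = $7,200
Subtotal: $62,200 + $62,200 + $7,200 = $131,600
Attorney fees: 10% of $131,600 = $13,160
Total award: $131,600 + $13,160 = $144,760

$144,760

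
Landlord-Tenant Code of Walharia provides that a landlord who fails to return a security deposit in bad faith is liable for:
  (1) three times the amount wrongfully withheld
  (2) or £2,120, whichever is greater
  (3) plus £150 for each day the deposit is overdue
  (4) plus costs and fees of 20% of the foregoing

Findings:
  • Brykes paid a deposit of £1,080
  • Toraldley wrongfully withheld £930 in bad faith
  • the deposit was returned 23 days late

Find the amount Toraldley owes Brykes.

Trebled: 3 × £930 = £2,790
Minimum £2,120: £2,790 meets the minimum, no increase.
Late-return penalty: 23 × £150 = £3,450
Damages plus late penalty: £2,790 + £3,450 = £6,240
Costs and fees: 20% of £6,240 = £1,248
Total recovery: £6,240 + £1,248 = £7,488

Recovery: £7,488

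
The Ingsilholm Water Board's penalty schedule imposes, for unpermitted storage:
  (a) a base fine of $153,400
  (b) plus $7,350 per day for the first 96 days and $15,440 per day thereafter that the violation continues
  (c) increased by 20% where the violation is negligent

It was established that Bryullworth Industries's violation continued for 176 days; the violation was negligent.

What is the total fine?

$2,513,040

First 96 days: 96 × $7,350 = $705,600
Remaining days: (176 − 96) × $15,440 = $1,235,200
Per-day component: $705,600 + $1,235,200 = $1,940,800
Base plus per-day: $153,400 + $1,940,800 = $2,094,200
Enhancement: 20% of $2,094,200 = $418,840
Enhanced fine: $2,094,200 + $418,840 = $2,513,040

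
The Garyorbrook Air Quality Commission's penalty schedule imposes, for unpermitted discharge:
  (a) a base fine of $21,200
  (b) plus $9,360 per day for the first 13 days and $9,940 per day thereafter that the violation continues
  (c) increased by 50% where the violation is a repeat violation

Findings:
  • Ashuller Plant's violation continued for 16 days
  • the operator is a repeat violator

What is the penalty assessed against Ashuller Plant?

First 13 days: 13 × $9,360 = $121,680
Remaining days: (16 − 13) × $9,940 = $29,820
Per-day component: $121,680 + $29,820 = $151,500
Base plus per-day: $21,200 + $151,500 = $172,700
Enhancement: 50% of $172,700 = $86,350
Enhanced fine: $172,700 + $86,350 = $259,050

$259,050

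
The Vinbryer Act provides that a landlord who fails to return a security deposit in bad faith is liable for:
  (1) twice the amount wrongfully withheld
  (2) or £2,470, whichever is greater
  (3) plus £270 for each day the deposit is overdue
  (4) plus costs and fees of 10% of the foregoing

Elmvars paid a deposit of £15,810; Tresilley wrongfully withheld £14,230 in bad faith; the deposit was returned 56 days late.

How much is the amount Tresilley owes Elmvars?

Doubled: 2 × £14,230 = £28,460
Minimum £2,470: £28,460 meets the minimum, no increase.
Late-return penalty: 56 × £270 = £15,120
Damages plus late penalty: £28,460 + £15,120 = £43,580
Costs and fees: 10% of £43,580 = £4,358
Total recovery: £43,580 + £4,358 = £47,938

£47,938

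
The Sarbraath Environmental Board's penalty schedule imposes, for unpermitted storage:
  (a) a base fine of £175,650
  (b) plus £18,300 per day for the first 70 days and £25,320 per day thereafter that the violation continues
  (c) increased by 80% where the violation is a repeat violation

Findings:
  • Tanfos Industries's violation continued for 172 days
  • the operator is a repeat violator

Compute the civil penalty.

First 70 days: 70 × £18,300 = £1,281,000
Remaining days: (172 − 70) × £25,320 = £2,582,640
Per-day component: £1,281,000 + £2,582,640 = £3,863,640
Base plus per-day: £175,650 + £3,863,640 = £4,039,290
Enhancement: 80% of £4,039,290 = £3,231,432
Enhanced fine: £4,039,290 + £3,231,432 = £7,270,722

Civil penalty: £7,270,722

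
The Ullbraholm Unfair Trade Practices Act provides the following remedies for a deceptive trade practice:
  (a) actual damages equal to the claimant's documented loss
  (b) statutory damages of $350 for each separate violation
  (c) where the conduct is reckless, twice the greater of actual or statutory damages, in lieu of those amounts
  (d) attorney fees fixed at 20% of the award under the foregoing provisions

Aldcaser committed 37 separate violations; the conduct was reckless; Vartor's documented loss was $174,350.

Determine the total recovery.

Statutory damages: 37 × $350 = $12,950
Greater of actual damages ($174,350) or statutory damages ($12,950): $174,350
Doubled: 2 × $174,350 = $348,700
Attorney fees: 20% of $348,700 = $69,740
Total recovery: $348,700 + $69,740 = $418,440

$418,440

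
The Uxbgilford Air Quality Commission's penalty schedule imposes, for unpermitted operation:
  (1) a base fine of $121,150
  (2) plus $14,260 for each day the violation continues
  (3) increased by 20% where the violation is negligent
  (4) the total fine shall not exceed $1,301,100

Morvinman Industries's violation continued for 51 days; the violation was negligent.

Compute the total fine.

Per-day component: 51 × $14,260 = $727,260
Base plus per-day: $121,150 + $727,260 = $848,410
Enhancement: 20% of $848,410 = $169,682
Enhanced fine: $848,410 + $169,682 = $1,018,092
Cap at $1,301,100: $1,018,092 is within the cap, no reduction.

Civil penalty: $1,018,092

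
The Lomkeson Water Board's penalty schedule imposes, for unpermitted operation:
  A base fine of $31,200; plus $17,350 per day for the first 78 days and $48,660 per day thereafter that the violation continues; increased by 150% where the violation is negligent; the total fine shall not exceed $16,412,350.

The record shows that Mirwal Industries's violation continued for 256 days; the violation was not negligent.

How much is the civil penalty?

Civil penalty: $10,045,980

First 78 days: 78 × $17,350 = $1,353,300
Remaining days: (256 − 78) × $48,660 = $8,661,480
Per-day component: $1,353,300 + $8,661,480 = $10,014,780
Base plus per-day: $31,200 + $10,014,780 = $10,045,980
The violation was not negligent: no 150% increase.
Cap at $16,412,350: $10,045,980 is within the cap, no reduction.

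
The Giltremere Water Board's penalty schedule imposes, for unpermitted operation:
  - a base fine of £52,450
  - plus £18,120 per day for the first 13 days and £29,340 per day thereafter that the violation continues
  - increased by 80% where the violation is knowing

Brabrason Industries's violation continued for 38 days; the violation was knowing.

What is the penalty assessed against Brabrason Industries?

First 13 days: 13 × £18,120 = £235,560
Remaining days: (38 − 13) × £29,340 = £733,500
Per-day component: £235,560 + £733,500 = £969,060
Base plus per-day: £52,450 + £969,060 = £1,021,510
Enhancement: 80% of £1,021,510 = £817,208
Enhanced fine: £1,021,510 + £817,208 = £1,838,718

£1,838,718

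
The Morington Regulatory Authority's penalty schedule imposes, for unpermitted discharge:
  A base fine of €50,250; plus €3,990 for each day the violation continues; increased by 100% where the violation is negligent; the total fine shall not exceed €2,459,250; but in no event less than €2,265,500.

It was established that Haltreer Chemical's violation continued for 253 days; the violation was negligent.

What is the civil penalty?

€2,265,500

Per-day component: 253 × €3,990 = €1,009,470
Base plus per-day: €50,250 + €1,009,470 = €1,059,720
Enhancement: 100% of €1,059,720 = €1,059,720
Enhanced fine: €1,059,720 + €1,059,720 = €2,119,440
Cap at €2,459,250: €2,119,440 is within the cap, no reduction.
Minimum €2,265,500: €2,119,440 is below the minimum → €2,265,500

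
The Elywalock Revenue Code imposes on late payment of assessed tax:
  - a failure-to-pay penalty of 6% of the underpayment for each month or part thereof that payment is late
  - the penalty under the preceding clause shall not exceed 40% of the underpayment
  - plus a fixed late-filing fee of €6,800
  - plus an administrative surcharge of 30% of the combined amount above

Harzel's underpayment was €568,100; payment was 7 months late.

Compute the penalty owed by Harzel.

Accrued rate: 6% × 7 = 42%, capped at 40% → 40%
Failure-to-pay penalty: 40% of €568,100 = €227,240
Penalty before surcharge: €227,240 + €6,800 = €234,040
Administrative surcharge: 30% of €234,040 = €70,212
Total penalty: €234,040 + €70,212 = €304,252

€304,252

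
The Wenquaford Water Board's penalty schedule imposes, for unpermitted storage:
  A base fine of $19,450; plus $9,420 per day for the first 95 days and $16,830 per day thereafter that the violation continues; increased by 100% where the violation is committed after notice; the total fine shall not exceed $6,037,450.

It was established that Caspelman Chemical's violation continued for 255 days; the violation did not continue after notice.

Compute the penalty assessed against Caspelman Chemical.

$3,607,150

First 95 days: 95 × $9,420 = $894,900
Remaining days: (255 − 95) × $16,830 = $2,692,800
Per-day component: $894,900 + $2,692,800 = $3,587,700
Base plus per-day: $19,450 + $3,587,700 = $3,607,150
The violation did not continue after notice: no 100% increase.
Cap at $6,037,450: $3,607,150 is within the cap, no reduction.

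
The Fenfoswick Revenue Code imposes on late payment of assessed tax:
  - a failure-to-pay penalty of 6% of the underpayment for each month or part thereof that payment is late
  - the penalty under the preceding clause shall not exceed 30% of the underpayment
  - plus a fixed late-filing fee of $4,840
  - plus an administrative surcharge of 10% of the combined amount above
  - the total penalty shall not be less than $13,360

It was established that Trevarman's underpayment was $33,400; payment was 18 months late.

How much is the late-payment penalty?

$16,346

Accrued rate: 6% × 18 = 108%, capped at 30% → 30%
Failure-to-pay penalty: 30% of $33,400 = $10,020
Penalty before surcharge: $10,020 + $4,840 = $14,860
Administrative surcharge: 10% of $14,860 = $1,486
Total penalty: $14,860 + $1,486 = $16,346
Minimum $13,360: $16,346 meets the minimum, no increase.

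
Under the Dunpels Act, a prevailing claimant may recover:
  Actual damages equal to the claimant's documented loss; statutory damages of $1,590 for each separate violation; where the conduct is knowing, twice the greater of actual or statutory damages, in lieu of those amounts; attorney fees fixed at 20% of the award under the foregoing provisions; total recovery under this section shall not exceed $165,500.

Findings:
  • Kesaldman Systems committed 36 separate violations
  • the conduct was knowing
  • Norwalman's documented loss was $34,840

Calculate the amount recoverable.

Statutory damages: 36 × $1,590 = $57,240
Greater of actual damages ($34,840) or statutory damages ($57,240): $57,240
Doubled: 2 × $57,240 = $114,480
Attorney fees: 20% of $114,480 = $22,896
Total before cap: $114,480 + $22,896 = $137,376
Cap at $165,500: $137,376 is within the cap, no reduction.

$137,376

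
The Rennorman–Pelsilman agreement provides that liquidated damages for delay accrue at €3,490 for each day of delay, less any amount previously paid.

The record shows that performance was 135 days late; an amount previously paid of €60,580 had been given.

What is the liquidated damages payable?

€410,570

Per-day damages: 135 × €3,490 = €471,150
Less amount previously paid: €471,150 − €60,580 = €410,570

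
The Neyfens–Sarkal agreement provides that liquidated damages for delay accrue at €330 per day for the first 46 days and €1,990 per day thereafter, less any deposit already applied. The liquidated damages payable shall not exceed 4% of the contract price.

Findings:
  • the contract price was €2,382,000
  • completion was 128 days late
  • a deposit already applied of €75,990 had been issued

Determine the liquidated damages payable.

€95,280

First 46 days: 46 × €330 = €15,180
Remaining days: (128 − 46) × €1,990 = €163,180
Accrued per-day damages: €15,180 + €163,180 = €178,360
Less deposit already applied: €178,360 − €75,990 = €102,370
Cap: 4% of €2,382,000 = €95,280
Cap at €95,280: €102,370 exceeds the cap → €95,280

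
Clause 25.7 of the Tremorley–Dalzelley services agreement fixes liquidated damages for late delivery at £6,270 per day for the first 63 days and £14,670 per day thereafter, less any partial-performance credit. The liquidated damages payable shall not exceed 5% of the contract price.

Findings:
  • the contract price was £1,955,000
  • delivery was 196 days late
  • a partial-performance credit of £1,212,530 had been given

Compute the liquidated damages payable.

£97,750

First 63 days: 63 × £6,270 = £395,010
Remaining days: (196 − 63) × £14,670 = £1,951,110
Accrued per-day damages: £395,010 + £1,951,110 = £2,346,120
Less partial-performance credit: £2,346,120 − £1,212,530 = £1,133,590
Cap: 5% of £1,955,000 = £97,750
Cap at £97,750: £1,133,590 exceeds the cap → £97,750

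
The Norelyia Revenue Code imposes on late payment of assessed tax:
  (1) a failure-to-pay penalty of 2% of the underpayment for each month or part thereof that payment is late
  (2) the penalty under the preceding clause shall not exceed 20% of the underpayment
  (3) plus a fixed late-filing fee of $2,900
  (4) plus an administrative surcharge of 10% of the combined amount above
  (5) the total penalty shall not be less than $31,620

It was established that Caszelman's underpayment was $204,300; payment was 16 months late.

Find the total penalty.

Accrued rate: 2% × 16 = 32%, capped at 20% → 20%
Failure-to-pay penalty: 20% of $204,300 = $40,860
Penalty before surcharge: $40,860 + $2,900 = $43,760
Administrative surcharge: 10% of $43,760 = $4,376
Total penalty: $43,760 + $4,376 = $48,136
Minimum $31,620: $48,136 meets the minimum, no increase.

$48,136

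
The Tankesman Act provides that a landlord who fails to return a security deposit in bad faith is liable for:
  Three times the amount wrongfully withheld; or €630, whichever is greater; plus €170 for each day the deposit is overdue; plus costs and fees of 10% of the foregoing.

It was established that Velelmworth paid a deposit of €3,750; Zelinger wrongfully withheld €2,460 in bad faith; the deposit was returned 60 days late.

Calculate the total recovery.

€19,338

Trebled: 3 × €2,460 = €7,380
Minimum €630: €7,380 meets the minimum, no increase.
Late-return penalty: 60 × €170 = €10,200
Damages plus late penalty: €7,380 + €10,200 = €17,580
Costs and fees: 10% of €17,580 = €1,758
Total recovery: €17,580 + €1,758 = €19,338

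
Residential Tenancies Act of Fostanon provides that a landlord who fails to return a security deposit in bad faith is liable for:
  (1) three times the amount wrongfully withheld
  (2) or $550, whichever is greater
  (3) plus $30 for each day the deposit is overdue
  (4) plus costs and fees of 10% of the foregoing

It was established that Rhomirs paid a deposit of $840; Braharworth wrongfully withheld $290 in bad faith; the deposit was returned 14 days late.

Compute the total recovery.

Trebled: 3 × $290 = $870
Minimum $550: $870 meets the minimum, no increase.
Late-return penalty: 14 × $30 = $420
Damages plus late penalty: $870 + $420 = $1,290
Costs and fees: 10% of $1,290 = $129
Total recovery: $1,290 + $129 = $1,419

$1,419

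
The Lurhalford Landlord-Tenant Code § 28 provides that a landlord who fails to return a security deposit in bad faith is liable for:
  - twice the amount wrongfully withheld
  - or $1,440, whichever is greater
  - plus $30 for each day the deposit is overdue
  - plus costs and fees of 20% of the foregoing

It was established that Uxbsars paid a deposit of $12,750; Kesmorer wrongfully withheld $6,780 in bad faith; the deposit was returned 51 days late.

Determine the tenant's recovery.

Doubled: 2 × $6,780 = $13,560
Minimum $1,440: $13,560 meets the minimum, no increase.
Late-return penalty: 51 × $30 = $1,530
Damages plus late penalty: $13,560 + $1,530 = $15,090
Costs and fees: 20% of $15,090 = $3,018
Total recovery: $15,090 + $3,018 = $18,108

$18,108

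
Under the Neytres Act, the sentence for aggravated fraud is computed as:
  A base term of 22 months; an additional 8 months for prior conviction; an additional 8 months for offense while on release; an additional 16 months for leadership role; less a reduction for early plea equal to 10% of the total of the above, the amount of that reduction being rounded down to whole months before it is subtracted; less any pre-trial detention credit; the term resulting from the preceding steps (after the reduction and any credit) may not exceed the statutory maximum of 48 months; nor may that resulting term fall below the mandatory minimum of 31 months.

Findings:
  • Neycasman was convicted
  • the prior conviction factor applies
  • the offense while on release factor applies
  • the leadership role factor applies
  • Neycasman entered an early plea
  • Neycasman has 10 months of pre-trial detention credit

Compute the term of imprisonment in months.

Prior conviction enhancement: +8 months
Offense while on release enhancement: +8 months
Leadership role enhancement: +16 months
Adjusted term: 22 months + 8 months + 8 months + 16 months = 54 months
Early plea reduction: 10% of 54 months = 5 months (rounded down)
After reduction: 54 − 5 = 49 months
Less pre-trial detention credit: 49 months − 10 months = 39 months
Cap at 48 months: 39 months is within the cap, no reduction.
Minimum 31 months: 39 months meets the minimum, no increase.

Sentence: 39 months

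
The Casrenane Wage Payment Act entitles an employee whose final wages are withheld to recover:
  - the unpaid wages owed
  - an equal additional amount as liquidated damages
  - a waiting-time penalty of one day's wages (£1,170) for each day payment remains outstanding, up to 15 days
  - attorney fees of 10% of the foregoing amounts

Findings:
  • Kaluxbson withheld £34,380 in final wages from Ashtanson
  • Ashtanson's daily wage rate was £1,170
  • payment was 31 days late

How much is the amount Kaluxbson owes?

Liquidated damages (equal amount): £34,380
Penalty days: min(31, 15) = 15
Waiting-time penalty: 15 × £1,170 = £17,550
Subtotal: £34,380 + £34,380 + £17,550 = £86,310
Attorney fees: 10% of £86,310 = £8,631
Total award: £86,310 + £8,631 = £94,941

Total award: £94,941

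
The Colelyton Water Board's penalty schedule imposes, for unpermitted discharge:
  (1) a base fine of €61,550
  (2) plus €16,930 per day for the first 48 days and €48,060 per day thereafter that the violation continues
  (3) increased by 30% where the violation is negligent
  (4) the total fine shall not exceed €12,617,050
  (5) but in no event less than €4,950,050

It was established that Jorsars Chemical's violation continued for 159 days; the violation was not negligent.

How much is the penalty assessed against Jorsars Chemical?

First 48 days: 48 × €16,930 = €812,640
Remaining days: (159 − 48) × €48,060 = €5,334,660
Per-day component: €812,640 + €5,334,660 = €6,147,300
Base plus per-day: €61,550 + €6,147,300 = €6,208,850
The violation was not negligent: no 30% increase.
Cap at €12,617,050: €6,208,850 is within the cap, no reduction.
Minimum €4,950,050: €6,208,850 meets the minimum, no increase.

Civil penalty: €6,208,850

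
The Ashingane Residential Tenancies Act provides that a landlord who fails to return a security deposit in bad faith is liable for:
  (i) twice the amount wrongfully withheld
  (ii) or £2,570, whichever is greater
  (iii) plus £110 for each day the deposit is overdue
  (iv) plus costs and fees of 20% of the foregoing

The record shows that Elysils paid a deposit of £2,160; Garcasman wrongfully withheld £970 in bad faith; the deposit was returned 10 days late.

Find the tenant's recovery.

£4,404

Doubled: 2 × £970 = £1,940
Minimum £2,570: £1,940 is below the minimum → £2,570
Late-return penalty: 10 × £110 = £1,100
Damages plus late penalty: £2,570 + £1,100 = £3,670
Costs and fees: 20% of £3,670 = £734
Total recovery: £3,670 + £734 = £4,404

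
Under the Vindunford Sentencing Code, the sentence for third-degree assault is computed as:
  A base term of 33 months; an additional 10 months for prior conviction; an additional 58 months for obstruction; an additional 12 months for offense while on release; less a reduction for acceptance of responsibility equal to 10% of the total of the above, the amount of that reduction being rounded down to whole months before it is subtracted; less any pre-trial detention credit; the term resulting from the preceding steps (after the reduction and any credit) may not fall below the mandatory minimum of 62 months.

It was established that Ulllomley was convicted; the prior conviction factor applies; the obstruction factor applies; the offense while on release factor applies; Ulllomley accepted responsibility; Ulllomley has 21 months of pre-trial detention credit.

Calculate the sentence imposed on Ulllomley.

81 months

Prior conviction enhancement: +10 months
Obstruction enhancement: +58 months
Offense while on release enhancement: +12 months
Adjusted term: 33 months + 10 months + 58 months + 12 months = 113 months
Acceptance of responsibility reduction: 10% of 113 months = 11 months (rounded down)
After reduction: 113 − 11 = 102 months
Less pre-trial detention credit: 102 months − 21 months = 81 months
Minimum 62 months: 81 months meets the minimum, no increase.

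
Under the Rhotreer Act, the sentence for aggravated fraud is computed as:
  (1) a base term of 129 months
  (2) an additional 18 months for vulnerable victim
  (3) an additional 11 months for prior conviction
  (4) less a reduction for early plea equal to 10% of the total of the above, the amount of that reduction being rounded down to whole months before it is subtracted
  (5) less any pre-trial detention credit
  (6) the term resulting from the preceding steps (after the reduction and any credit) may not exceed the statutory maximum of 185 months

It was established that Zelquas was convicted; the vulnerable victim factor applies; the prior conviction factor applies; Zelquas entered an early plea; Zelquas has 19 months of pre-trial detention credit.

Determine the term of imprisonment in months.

124 months

Vulnerable victim enhancement: +18 months
Prior conviction enhancement: +11 months
Adjusted term: 129 months + 18 months + 11 months = 158 months
Early plea reduction: 10% of 158 months = 15 months (rounded down)
After reduction: 158 − 15 = 143 months
Less pre-trial detention credit: 143 months − 19 months = 124 months
Cap at 185 months: 124 months is within the cap, no reduction.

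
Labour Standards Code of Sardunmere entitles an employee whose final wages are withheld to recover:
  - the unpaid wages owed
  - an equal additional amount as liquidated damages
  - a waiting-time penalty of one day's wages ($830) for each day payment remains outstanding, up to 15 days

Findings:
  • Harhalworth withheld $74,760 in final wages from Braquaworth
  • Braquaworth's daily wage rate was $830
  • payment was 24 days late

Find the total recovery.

Liquidated damages (equal amount): $74,760
Penalty days: min(24, 15) = 15
Waiting-time penalty: 15 × $830 = $12,450
Total award: $74,760 + $74,760 + $12,450 = $161,970

Total award: $161,970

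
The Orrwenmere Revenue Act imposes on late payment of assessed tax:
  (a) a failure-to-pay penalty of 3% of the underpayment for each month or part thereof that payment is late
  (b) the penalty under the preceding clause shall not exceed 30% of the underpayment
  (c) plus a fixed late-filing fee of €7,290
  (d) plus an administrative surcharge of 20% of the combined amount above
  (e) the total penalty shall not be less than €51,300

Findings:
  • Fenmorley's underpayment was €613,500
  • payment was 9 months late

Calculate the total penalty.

Accrued rate: 3% × 9 = 27%, capped at 30% → 27%
Failure-to-pay penalty: 27% of €613,500 = €165,645
Penalty before surcharge: €165,645 + €7,290 = €172,935
Administrative surcharge: 20% of €172,935 = €34,587
Total penalty: €172,935 + €34,587 = €207,522
Minimum €51,300: €207,522 meets the minimum, no increase.

€207,522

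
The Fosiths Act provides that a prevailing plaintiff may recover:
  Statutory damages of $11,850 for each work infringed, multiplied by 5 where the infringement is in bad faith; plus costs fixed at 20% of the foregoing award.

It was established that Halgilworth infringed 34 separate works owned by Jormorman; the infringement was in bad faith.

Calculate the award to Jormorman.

$2,417,400

Statutory damages: 34 × $11,850 = $402,900
Multiplied by 5: 5 × $402,900 = $2,014,500
Costs: 20% of $2,014,500 = $402,900
Award plus costs: $2,014,500 + $402,900 = $2,417,400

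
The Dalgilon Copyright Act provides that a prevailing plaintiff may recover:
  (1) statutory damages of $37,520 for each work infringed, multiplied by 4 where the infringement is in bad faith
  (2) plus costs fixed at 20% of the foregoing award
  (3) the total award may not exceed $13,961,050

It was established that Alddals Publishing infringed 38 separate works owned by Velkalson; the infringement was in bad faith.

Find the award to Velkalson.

Statutory damages: 38 × $37,520 = $1,425,760
Multiplied by 4: 4 × $1,425,760 = $5,703,040
Costs: 20% of $5,703,040 = $1,140,608
Award plus costs: $5,703,040 + $1,140,608 = $6,843,648
Cap at $13,961,050: $6,843,648 is within the cap, no reduction.

$6,843,648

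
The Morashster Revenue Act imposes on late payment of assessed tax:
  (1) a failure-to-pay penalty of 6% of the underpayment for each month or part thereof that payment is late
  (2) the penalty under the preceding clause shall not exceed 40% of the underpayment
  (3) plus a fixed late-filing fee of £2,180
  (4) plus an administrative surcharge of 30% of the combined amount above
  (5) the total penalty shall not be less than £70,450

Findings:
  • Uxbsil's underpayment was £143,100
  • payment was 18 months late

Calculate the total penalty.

Accrued rate: 6% × 18 = 108%, capped at 40% → 40%
Failure-to-pay penalty: 40% of £143,100 = £57,240
Penalty before surcharge: £57,240 + £2,180 = £59,420
Administrative surcharge: 30% of £59,420 = £17,826
Total penalty: £59,420 + £17,826 = £77,246
Minimum £70,450: £77,246 meets the minimum, no increase.

£77,246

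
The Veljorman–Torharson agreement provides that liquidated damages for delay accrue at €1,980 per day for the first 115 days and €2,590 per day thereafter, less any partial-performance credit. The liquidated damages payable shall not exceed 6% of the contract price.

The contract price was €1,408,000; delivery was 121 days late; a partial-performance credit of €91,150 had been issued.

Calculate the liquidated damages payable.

First 115 days: 115 × €1,980 = €227,700
Remaining days: (121 − 115) × €2,590 = €15,540
Accrued per-day damages: €227,700 + €15,540 = €243,240
Less partial-performance credit: €243,240 − €91,150 = €152,090
Cap: 6% of €1,408,000 = €84,480
Cap at €84,480: €152,090 exceeds the cap → €84,480

€84,480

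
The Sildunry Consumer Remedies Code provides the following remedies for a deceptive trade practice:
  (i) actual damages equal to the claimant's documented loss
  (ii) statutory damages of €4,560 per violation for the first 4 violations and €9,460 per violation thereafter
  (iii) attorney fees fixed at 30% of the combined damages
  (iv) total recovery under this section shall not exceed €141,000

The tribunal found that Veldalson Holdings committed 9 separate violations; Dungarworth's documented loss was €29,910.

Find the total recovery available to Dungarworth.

First 4 violations: 4 × €4,560 = €18,240
Remaining violations: (9 − 4) × €9,460 = €47,300
Statutory damages: €18,240 + €47,300 = €65,540
Combined damages: €29,910 + €65,540 = €95,450
Attorney fees: 30% of €95,450 = €28,635
Total before cap: €95,450 + €28,635 = €124,085
Cap at €141,000: €124,085 is within the cap, no reduction.

€124,085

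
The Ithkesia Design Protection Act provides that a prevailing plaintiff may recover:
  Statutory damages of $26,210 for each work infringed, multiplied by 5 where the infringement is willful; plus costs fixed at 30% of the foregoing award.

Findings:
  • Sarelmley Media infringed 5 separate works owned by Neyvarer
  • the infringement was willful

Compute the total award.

$851,825

Statutory damages: 5 × $26,210 = $131,050
Multiplied by 5: 5 × $131,050 = $655,250
Costs: 30% of $655,250 = $196,575
Award plus costs: $655,250 + $196,575 = $851,825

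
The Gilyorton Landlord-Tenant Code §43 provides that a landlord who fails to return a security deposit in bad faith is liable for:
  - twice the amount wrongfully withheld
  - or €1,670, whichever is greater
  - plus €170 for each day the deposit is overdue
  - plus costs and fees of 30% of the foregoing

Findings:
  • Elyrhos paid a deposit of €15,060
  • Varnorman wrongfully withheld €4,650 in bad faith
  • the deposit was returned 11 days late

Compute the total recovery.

€14,521

Doubled: 2 × €4,650 = €9,300
Minimum €1,670: €9,300 meets the minimum, no increase.
Late-return penalty: 11 × €170 = €1,870
Damages plus late penalty: €9,300 + €1,870 = €11,170
Costs and fees: 30% of €11,170 = €3,351
Total recovery: €11,170 + €3,351 = €14,521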